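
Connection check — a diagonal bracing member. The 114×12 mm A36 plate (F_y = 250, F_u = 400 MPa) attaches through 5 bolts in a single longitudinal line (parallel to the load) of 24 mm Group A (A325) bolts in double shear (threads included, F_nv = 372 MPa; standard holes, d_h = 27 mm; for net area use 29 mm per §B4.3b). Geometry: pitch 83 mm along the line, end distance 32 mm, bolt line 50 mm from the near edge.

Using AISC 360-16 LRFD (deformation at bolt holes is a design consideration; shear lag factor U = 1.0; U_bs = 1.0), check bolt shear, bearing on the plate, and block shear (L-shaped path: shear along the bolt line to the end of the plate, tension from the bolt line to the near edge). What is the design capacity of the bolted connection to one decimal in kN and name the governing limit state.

619.2 kN (block shear governs)

Bolt shear: A_b = π(24)²/4 = 452.39 mm². φR_n = 0.75 × 372 × 452.39 × 5 × 2 = 1262.2 kN.
Bearing (12 mm plate, F_u = 400 MPa): end bolts L_c = 32 − 27/2 = 18.5, R_n = min(1.2×18.5×12×400, 2.4×24×12×400) = 106.56 kN/bolt; interior L_c = 83 − 27 = 56, R_n = 276.48 kN/bolt. φR_n = 0.75 × (1×106.56 + 4×276.48) = 909.4 kN.
Block shear: shear path 1×[32+4×83] = 1×364 mm, A_gv = 4368, A_nv = 1×(364 − 4.5×29)×12 = 2802 mm²; tension to near edge: (50 − 0.5×29)×12 = 426 mm². R_n = min(0.6×400×2802, 0.6×250×4368) + 1.0×400×426 = min(672.48, 655.2) + 170.4 = 825.6 kN. φR_n = 0.75 × 825.6 = 619.2 kN.
Governing: min(1262.2, 909.4, 619.2) = 619.2 kN → block shear.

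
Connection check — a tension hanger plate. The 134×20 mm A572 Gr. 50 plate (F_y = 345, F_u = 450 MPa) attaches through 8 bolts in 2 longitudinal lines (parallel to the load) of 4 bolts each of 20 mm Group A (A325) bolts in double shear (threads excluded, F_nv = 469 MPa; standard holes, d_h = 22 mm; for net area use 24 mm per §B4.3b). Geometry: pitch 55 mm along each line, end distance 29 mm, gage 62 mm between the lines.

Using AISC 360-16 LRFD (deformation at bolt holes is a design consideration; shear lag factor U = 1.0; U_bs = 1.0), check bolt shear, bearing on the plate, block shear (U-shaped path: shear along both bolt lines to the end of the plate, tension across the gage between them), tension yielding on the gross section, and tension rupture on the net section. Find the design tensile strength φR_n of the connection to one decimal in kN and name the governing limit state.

580.5 kN (net-section rupture governs)

Bolt shear: A_b = π(20)²/4 = 314.16 mm². φR_n = 0.75 × 469 × 314.16 × 8 × 2 = 1768.1 kN.
Bearing (20 mm plate, F_u = 450 MPa): end bolts L_c = 29 − 22/2 = 18, R_n = min(1.2×18×20×450, 2.4×20×20×450) = 194.4 kN/bolt; interior L_c = 55 − 22 = 33, R_n = 356.4 kN/bolt. φR_n = 0.75 × (2×194.4 + 6×356.4) = 1895.4 kN.
Block shear: shear path 2×[29+3×55] = 2×194 mm, A_gv = 7760, A_nv = 2×(194 − 3.5×24)×20 = 4400 mm²; tension across gage: (62 − 1×24)×20 = 760 mm². R_n = min(0.6×450×4400, 0.6×345×7760) + 1.0×450×760 = min(1188, 1606.3) + 342 = 1530 kN. φR_n = 0.75 × 1530 = 1147.5 kN.
Tension yield (gross): A_g = 134×20 = 2680 mm². φR_n = 0.90 × 345 × 2680 = 832.1 kN.
Tension rupture (net): A_n = (134 − 2×24)×20 = 1720 mm² (U = 1.0, A_e = A_n). φR_n = 0.75 × 450 × 1720 = 580.5 kN.
Governing: min(1768.1, 1895.4, 1147.5, 832.1, 580.5) = 580.5 kN → net-section rupture.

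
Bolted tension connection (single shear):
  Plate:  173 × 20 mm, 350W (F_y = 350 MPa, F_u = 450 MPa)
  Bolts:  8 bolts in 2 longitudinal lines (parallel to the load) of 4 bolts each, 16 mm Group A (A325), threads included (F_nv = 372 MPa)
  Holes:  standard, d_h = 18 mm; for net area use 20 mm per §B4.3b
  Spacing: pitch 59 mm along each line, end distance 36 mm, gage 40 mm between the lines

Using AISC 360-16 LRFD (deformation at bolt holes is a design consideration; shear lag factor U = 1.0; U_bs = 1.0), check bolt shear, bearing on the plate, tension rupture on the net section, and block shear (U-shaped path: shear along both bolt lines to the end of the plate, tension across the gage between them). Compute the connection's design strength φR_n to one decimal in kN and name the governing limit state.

Bolt shear: A_b = π(16)²/4 = 201.06 mm². φR_n = 0.75 × 372 × 201.06 × 8 × 1 = 448.8 kN.
Bearing (20 mm plate, F_u = 450 MPa): end bolts L_c = 36 − 18/2 = 27, R_n = min(1.2×27×20×450, 2.4×16×20×450) = 291.6 kN/bolt; interior L_c = 59 − 18 = 41, R_n = 345.6 kN/bolt. φR_n = 0.75 × (2×291.6 + 6×345.6) = 1992.6 kN.
Tension rupture (net): A_n = (173 − 2×20)×20 = 2660 mm² (U = 1.0, A_e = A_n). φR_n = 0.75 × 450 × 2660 = 897.8 kN.
Block shear: shear path 2×[36+3×59] = 2×213 mm, A_gv = 8520, A_nv = 2×(213 − 3.5×20)×20 = 5720 mm²; tension across gage: (40 − 1×20)×20 = 400 mm². R_n = min(0.6×450×5720, 0.6×350×8520) + 1.0×450×400 = min(1544.4, 1789.2) + 180 = 1724.4 kN. φR_n = 0.75 × 1724.4 = 1293.3 kN.
Governing: min(448.8, 1992.6, 897.8, 1293.3) = 448.8 kN → bolt shear.

448.8 kN (bolt shear governs)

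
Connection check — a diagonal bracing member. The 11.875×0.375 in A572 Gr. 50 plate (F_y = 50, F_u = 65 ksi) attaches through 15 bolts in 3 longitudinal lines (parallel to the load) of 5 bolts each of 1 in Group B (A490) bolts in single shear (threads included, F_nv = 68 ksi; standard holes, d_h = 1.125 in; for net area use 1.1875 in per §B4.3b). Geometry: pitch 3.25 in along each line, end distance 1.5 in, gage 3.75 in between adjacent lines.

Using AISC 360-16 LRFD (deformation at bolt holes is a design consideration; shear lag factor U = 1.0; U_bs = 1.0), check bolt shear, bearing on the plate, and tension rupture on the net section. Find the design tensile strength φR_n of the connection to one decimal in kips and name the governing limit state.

Bolt shear: A_b = π(1)²/4 = 0.7854 in². φR_n = 0.75 × 68 × 0.7854 × 15 × 1 = 600.8 kips.
Bearing (0.375 in plate, F_u = 65 ksi): end bolts L_c = 1.5 − 1.125/2 = 0.9375, R_n = min(1.2×0.9375×0.375×65, 2.4×1×0.375×65) = 27.422 kips/bolt; interior L_c = 3.25 − 1.125 = 2.125, R_n = 58.5 kips/bolt. φR_n = 0.75 × (3×27.422 + 12×58.5) = 588.2 kips.
Tension rupture (net): A_n = (11.875 − 3×1.1875)×0.375 = 3.1172 in² (U = 1.0, A_e = A_n). φR_n = 0.75 × 65 × 3.1172 = 152.0 kips.
Governing: min(600.8, 588.2, 152.0) = 152.0 kips → net-section rupture.

152.0 kips (net-section rupture governs)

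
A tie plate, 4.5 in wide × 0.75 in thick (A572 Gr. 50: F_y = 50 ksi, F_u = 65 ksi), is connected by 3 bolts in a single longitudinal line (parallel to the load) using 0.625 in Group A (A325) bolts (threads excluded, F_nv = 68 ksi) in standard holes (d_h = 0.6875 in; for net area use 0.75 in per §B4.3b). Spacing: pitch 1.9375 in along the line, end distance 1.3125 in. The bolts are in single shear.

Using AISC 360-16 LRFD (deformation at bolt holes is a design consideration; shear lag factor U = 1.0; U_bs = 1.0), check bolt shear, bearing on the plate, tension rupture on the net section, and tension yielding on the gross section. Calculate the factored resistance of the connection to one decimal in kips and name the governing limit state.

46.9 kips (bolt shear governs)

Bolt shear: A_b = π(0.625)²/4 = 0.3068 in². φR_n = 0.75 × 68 × 0.3068 × 3 × 1 = 46.9 kips.
Bearing (0.75 in plate, F_u = 65 ksi): end bolts L_c = 1.3125 − 0.6875/2 = 0.96875, R_n = min(1.2×0.96875×0.75×65, 2.4×0.625×0.75×65) = 56.672 kips/bolt; interior L_c = 1.9375 − 0.6875 = 1.25, R_n = 73.125 kips/bolt. φR_n = 0.75 × (1×56.672 + 2×73.125) = 152.2 kips.
Tension rupture (net): A_n = (4.5 − 1×0.75)×0.75 = 2.8125 in² (U = 1.0, A_e = A_n). φR_n = 0.75 × 65 × 2.8125 = 137.1 kips.
Tension yield (gross): A_g = 4.5×0.75 = 3.375 in². φR_n = 0.90 × 50 × 3.375 = 151.9 kips.
Governing: min(46.9, 152.2, 137.1, 151.9) = 46.9 kips → bolt shear.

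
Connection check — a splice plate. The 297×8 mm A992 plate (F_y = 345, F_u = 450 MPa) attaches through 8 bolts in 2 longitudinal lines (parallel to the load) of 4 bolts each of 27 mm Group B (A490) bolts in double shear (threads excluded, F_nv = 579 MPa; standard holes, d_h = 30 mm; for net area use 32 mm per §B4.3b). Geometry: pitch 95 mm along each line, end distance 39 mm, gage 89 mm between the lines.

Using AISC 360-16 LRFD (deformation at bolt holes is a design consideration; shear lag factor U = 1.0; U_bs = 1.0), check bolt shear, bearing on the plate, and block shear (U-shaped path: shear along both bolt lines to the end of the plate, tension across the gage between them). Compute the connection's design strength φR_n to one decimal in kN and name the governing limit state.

Bolt shear: A_b = π(27)²/4 = 572.56 mm². φR_n = 0.75 × 579 × 572.56 × 8 × 2 = 3978.1 kN.
Bearing (8 mm plate, F_u = 450 MPa): end bolts L_c = 39 − 30/2 = 24, R_n = min(1.2×24×8×450, 2.4×27×8×450) = 103.68 kN/bolt; interior L_c = 95 − 30 = 65, R_n = 233.28 kN/bolt. φR_n = 0.75 × (2×103.68 + 6×233.28) = 1205.3 kN.
Block shear: shear path 2×[39+3×95] = 2×324 mm, A_gv = 5184, A_nv = 2×(324 − 3.5×32)×8 = 3392 mm²; tension across gage: (89 − 1×32)×8 = 456 mm². R_n = min(0.6×450×3392, 0.6×345×5184) + 1.0×450×456 = min(915.84, 1073.1) + 205.2 = 1121 kN. φR_n = 0.75 × 1121 = 840.8 kN.
Governing: min(3978.1, 1205.3, 840.8) = 840.8 kN → block shear.

840.8 kN (block shear governs)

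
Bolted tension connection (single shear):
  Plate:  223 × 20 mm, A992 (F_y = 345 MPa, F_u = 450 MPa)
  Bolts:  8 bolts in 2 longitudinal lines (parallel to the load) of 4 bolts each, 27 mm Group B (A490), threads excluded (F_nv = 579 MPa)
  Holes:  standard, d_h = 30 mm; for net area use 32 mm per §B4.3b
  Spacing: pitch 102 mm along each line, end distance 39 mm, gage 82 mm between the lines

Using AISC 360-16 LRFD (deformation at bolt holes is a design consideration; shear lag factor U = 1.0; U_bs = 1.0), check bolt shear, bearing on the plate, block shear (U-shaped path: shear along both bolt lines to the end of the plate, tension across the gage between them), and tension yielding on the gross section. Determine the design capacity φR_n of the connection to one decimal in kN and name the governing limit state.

Bolt shear: A_b = π(27)²/4 = 572.56 mm². φR_n = 0.75 × 579 × 572.56 × 8 × 1 = 1989.1 kN.
Bearing (20 mm plate, F_u = 450 MPa): end bolts L_c = 39 − 30/2 = 24, R_n = min(1.2×24×20×450, 2.4×27×20×450) = 259.2 kN/bolt; interior L_c = 102 − 30 = 72, R_n = 583.2 kN/bolt. φR_n = 0.75 × (2×259.2 + 6×583.2) = 3013.2 kN.
Block shear: shear path 2×[39+3×102] = 2×345 mm, A_gv = 13800, A_nv = 2×(345 − 3.5×32)×20 = 9320 mm²; tension across gage: (82 − 1×32)×20 = 1000 mm². R_n = min(0.6×450×9320, 0.6×345×13800) + 1.0×450×1000 = min(2516.4, 2856.6) + 450 = 2966.4 kN. φR_n = 0.75 × 2966.4 = 2224.8 kN.
Tension yield (gross): A_g = 223×20 = 4460 mm². φR_n = 0.90 × 345 × 4460 = 1384.8 kN.
Governing: min(1989.1, 3013.2, 2224.8, 1384.8) = 1384.8 kN → gross-section yield.

1384.8 kN (gross-section yield governs)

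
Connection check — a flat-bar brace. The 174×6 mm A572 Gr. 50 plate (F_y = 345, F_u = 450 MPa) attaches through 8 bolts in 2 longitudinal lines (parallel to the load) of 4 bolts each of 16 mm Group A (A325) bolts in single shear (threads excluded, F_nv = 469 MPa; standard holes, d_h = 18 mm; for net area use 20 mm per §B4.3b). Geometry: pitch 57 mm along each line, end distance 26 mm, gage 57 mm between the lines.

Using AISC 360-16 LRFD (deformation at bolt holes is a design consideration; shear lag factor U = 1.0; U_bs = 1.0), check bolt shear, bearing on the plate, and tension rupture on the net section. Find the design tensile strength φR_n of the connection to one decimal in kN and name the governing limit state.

271.4 kN (net-section rupture governs)

Bolt shear: A_b = π(16)²/4 = 201.06 mm². φR_n = 0.75 × 469 × 201.06 × 8 × 1 = 565.8 kN.
Bearing (6 mm plate, F_u = 450 MPa): end bolts L_c = 26 − 18/2 = 17, R_n = min(1.2×17×6×450, 2.4×16×6×450) = 55.08 kN/bolt; interior L_c = 57 − 18 = 39, R_n = 103.68 kN/bolt. φR_n = 0.75 × (2×55.08 + 6×103.68) = 549.2 kN.
Tension rupture (net): A_n = (174 − 2×20)×6 = 804 mm² (U = 1.0, A_e = A_n). φR_n = 0.75 × 450 × 804 = 271.4 kN.
Governing: min(565.8, 549.2, 271.4) = 271.4 kN → net-section rupture.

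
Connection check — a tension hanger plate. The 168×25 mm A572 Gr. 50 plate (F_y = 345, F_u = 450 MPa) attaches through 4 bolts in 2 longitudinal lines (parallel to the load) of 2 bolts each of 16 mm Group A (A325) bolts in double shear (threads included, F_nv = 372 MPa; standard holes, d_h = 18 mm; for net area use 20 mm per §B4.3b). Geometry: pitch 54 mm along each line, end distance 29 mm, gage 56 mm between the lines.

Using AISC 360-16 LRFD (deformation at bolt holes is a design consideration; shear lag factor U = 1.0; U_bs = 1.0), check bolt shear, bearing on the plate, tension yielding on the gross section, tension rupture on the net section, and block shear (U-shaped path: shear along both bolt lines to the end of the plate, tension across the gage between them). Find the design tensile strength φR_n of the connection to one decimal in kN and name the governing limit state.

448.8 kN (bolt shear governs)

Bolt shear: A_b = π(16)²/4 = 201.06 mm². φR_n = 0.75 × 372 × 201.06 × 4 × 2 = 448.8 kN.
Bearing (25 mm plate, F_u = 450 MPa): end bolts L_c = 29 − 18/2 = 20, R_n = min(1.2×20×25×450, 2.4×16×25×450) = 270 kN/bolt; interior L_c = 54 − 18 = 36, R_n = 432 kN/bolt. φR_n = 0.75 × (2×270 + 2×432) = 1053.0 kN.
Tension yield (gross): A_g = 168×25 = 4200 mm². φR_n = 0.90 × 345 × 4200 = 1304.1 kN.
Tension rupture (net): A_n = (168 − 2×20)×25 = 3200 mm² (U = 1.0, A_e = A_n). φR_n = 0.75 × 450 × 3200 = 1080.0 kN.
Block shear: shear path 2×[29+1×54] = 2×83 mm, A_gv = 4150, A_nv = 2×(83 − 1.5×20)×25 = 2650 mm²; tension across gage: (56 − 1×20)×25 = 900 mm². R_n = min(0.6×450×2650, 0.6×345×4150) + 1.0×450×900 = min(715.5, 859.05) + 405 = 1120.5 kN. φR_n = 0.75 × 1120.5 = 840.4 kN.
Governing: min(448.8, 1053.0, 1304.1, 1080.0, 840.4) = 448.8 kN → bolt shear.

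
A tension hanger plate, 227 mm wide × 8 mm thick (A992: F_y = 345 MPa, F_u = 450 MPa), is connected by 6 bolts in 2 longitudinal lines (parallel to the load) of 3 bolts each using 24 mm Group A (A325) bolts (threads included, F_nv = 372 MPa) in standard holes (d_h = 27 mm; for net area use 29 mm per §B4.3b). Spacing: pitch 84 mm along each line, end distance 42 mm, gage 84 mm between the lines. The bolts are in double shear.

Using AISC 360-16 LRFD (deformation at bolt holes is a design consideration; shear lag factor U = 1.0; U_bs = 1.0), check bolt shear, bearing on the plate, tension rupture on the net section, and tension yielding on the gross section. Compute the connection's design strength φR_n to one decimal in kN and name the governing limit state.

456.3 kN (net-section rupture governs)

Bolt shear: A_b = π(24)²/4 = 452.39 mm². φR_n = 0.75 × 372 × 452.39 × 6 × 2 = 1514.6 kN.
Bearing (8 mm plate, F_u = 450 MPa): end bolts L_c = 42 − 27/2 = 28.5, R_n = min(1.2×28.5×8×450, 2.4×24×8×450) = 123.12 kN/bolt; interior L_c = 84 − 27 = 57, R_n = 207.36 kN/bolt. φR_n = 0.75 × (2×123.12 + 4×207.36) = 806.8 kN.
Tension rupture (net): A_n = (227 − 2×29)×8 = 1352 mm² (U = 1.0, A_e = A_n). φR_n = 0.75 × 450 × 1352 = 456.3 kN.
Tension yield (gross): A_g = 227×8 = 1816 mm². φR_n = 0.90 × 345 × 1816 = 563.9 kN.
Governing: min(1514.6, 806.8, 456.3, 563.9) = 456.3 kN → net-section rupture.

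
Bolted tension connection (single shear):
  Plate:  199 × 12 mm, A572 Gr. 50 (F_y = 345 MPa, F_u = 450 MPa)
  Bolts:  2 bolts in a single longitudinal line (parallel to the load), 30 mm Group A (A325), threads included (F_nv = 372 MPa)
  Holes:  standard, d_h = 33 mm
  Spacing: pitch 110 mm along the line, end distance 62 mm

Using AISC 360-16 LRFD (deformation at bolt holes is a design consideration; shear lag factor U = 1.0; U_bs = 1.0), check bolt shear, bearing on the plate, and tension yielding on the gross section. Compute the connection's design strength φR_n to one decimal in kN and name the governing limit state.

394.4 kN (bolt shear governs)

Bolt shear: A_b = π(30)²/4 = 706.86 mm². φR_n = 0.75 × 372 × 706.86 × 2 × 1 = 394.4 kN.
Bearing (12 mm plate, F_u = 450 MPa): end bolts L_c = 62 − 33/2 = 45.5, R_n = min(1.2×45.5×12×450, 2.4×30×12×450) = 294.84 kN/bolt; interior L_c = 110 − 33 = 77, R_n = 388.8 kN/bolt. φR_n = 0.75 × (1×294.84 + 1×388.8) = 512.7 kN.
Tension yield (gross): A_g = 199×12 = 2388 mm². φR_n = 0.90 × 345 × 2388 = 741.5 kN.
Governing: min(394.4, 512.7, 741.5) = 394.4 kN → bolt shear.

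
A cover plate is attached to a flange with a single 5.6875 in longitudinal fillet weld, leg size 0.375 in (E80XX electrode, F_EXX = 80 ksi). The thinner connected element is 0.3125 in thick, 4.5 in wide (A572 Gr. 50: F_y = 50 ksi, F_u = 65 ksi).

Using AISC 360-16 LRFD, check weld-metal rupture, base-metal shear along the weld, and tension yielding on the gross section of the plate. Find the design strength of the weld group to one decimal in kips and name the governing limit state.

52.0 kips (base-metal shear governs)

Weld metal: throat = 0.707×0.375 = 0.26513 in, L = 5.6875 in. φR_n = 0.75 × 0.6 × 80 × 0.26513 × 5.6875 = 54.3 kips.
Base metal shear (0.3125 in plate): yield φR_n = 1.0×0.6×50×0.3125×5.6875 = 53.3 kips; rupture φR_n = 0.75×0.6×65×0.3125×5.6875 = 52.0 kips; take 52.0 kips (rupture).
Tension yield (gross): A_g = 4.5×0.3125 = 1.4063 in². φR_n = 0.90 × 50 × 1.4063 = 63.3 kips.
Governing: min(54.3, 52.0, 63.3) = 52.0 kips → base-metal shear.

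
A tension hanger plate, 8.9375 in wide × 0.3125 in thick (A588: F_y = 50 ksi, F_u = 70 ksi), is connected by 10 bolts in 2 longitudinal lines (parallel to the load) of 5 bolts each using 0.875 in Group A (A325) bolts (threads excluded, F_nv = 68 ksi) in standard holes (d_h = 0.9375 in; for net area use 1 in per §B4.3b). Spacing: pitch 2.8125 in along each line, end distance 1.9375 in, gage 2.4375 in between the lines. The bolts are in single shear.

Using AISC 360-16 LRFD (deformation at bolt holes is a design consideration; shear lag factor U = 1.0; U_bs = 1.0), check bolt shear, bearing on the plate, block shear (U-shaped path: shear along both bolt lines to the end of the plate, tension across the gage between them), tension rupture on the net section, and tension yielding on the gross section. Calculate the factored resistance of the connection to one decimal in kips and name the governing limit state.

Bolt shear: A_b = π(0.875)²/4 = 0.60132 in². φR_n = 0.75 × 68 × 0.60132 × 10 × 1 = 306.7 kips.
Bearing (0.3125 in plate, F_u = 70 ksi): end bolts L_c = 1.9375 − 0.9375/2 = 1.46875, R_n = min(1.2×1.46875×0.3125×70, 2.4×0.875×0.3125×70) = 38.555 kips/bolt; interior L_c = 2.8125 − 0.9375 = 1.875, R_n = 45.938 kips/bolt. φR_n = 0.75 × (2×38.555 + 8×45.938) = 333.5 kips.
Block shear: shear path 2×[1.9375+4×2.8125] = 2×13.1875 in, A_gv = 8.2422, A_nv = 2×(13.1875 − 4.5×1)×0.3125 = 5.4297 in²; tension across gage: (2.4375 − 1×1)×0.3125 = 0.44922 in². R_n = min(0.6×70×5.4297, 0.6×50×8.2422) + 1.0×70×0.44922 = min(228.05, 247.27) + 31.445 = 259.5 kips. φR_n = 0.75 × 259.5 = 194.6 kips.
Tension rupture (net): A_n = (8.9375 − 2×1)×0.3125 = 2.168 in² (U = 1.0, A_e = A_n). φR_n = 0.75 × 70 × 2.168 = 113.8 kips.
Tension yield (gross): A_g = 8.9375×0.3125 = 2.793 in². φR_n = 0.90 × 50 × 2.793 = 125.7 kips.
Governing: min(306.7, 333.5, 194.6, 113.8, 125.7) = 113.8 kips → net-section rupture.

113.8 kips (net-section rupture governs)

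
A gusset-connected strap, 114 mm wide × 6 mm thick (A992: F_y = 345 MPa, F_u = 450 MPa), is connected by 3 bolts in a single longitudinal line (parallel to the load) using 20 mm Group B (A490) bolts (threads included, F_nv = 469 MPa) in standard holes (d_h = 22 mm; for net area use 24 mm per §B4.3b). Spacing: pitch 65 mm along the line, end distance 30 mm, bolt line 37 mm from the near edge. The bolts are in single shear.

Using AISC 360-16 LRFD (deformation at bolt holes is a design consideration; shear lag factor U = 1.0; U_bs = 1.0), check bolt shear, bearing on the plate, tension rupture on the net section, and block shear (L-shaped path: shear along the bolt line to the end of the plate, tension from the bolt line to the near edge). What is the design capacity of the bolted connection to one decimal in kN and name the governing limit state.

Bolt shear: A_b = π(20)²/4 = 314.16 mm². φR_n = 0.75 × 469 × 314.16 × 3 × 1 = 331.5 kN.
Bearing (6 mm plate, F_u = 450 MPa): end bolts L_c = 30 − 22/2 = 19, R_n = min(1.2×19×6×450, 2.4×20×6×450) = 61.56 kN/bolt; interior L_c = 65 − 22 = 43, R_n = 129.6 kN/bolt. φR_n = 0.75 × (1×61.56 + 2×129.6) = 240.6 kN.
Tension rupture (net): A_n = (114 − 1×24)×6 = 540 mm² (U = 1.0, A_e = A_n). φR_n = 0.75 × 450 × 540 = 182.3 kN.
Block shear: shear path 1×[30+2×65] = 1×160 mm, A_gv = 960, A_nv = 1×(160 − 2.5×24)×6 = 600 mm²; tension to near edge: (37 − 0.5×24)×6 = 150 mm². R_n = min(0.6×450×600, 0.6×345×960) + 1.0×450×150 = min(162, 198.72) + 67.5 = 229.5 kN. φR_n = 0.75 × 229.5 = 172.1 kN.
Governing: min(331.5, 240.6, 182.3, 172.1) = 172.1 kN → block shear.

172.1 kN (block shear governs)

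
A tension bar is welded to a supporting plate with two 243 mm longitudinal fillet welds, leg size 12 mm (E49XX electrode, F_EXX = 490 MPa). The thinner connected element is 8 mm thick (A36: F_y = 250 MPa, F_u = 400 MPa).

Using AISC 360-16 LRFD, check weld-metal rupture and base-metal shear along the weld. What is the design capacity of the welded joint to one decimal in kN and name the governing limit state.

Weld metal: throat = 0.707×12 = 8.484 mm, L = 2×243 = 486 mm. φR_n = 0.75 × 0.6 × 490 × 8.484 × 486 = 909.2 kN.
Base metal shear (8 mm plate): yield φR_n = 1.0×0.6×250×8×486 = 583.2 kN; rupture φR_n = 0.75×0.6×400×8×486 = 699.8 kN; take 583.2 kN (yield).
Governing: min(909.2, 583.2) = 583.2 kN → base-metal shear.

583.2 kN (base-metal shear governs)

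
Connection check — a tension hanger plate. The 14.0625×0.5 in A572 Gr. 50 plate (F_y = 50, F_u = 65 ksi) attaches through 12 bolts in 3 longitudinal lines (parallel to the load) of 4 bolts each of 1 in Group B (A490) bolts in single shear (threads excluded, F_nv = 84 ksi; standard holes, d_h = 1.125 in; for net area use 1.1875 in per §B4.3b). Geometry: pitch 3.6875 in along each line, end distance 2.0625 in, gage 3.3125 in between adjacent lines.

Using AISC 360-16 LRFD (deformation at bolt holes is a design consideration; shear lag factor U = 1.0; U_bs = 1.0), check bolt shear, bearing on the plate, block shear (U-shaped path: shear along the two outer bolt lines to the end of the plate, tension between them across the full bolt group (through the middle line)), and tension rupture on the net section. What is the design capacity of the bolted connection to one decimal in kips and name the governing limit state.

Bolt shear: A_b = π(1)²/4 = 0.7854 in². φR_n = 0.75 × 84 × 0.7854 × 12 × 1 = 593.8 kips.
Bearing (0.5 in plate, F_u = 65 ksi): end bolts L_c = 2.0625 − 1.125/2 = 1.5, R_n = min(1.2×1.5×0.5×65, 2.4×1×0.5×65) = 58.5 kips/bolt; interior L_c = 3.6875 − 1.125 = 2.5625, R_n = 78 kips/bolt. φR_n = 0.75 × (3×58.5 + 9×78) = 658.1 kips.
Block shear: shear path 2×[2.0625+3×3.6875] = 2×13.125 in, A_gv = 13.125, A_nv = 2×(13.125 − 3.5×1.1875)×0.5 = 8.9688 in²; tension across gage: (6.625 − 2×1.1875)×0.5 = 2.125 in². R_n = min(0.6×65×8.9688, 0.6×50×13.125) + 1.0×65×2.125 = min(349.78, 393.75) + 138.13 = 487.91 kips. φR_n = 0.75 × 487.91 = 365.9 kips.
Tension rupture (net): A_n = (14.0625 − 3×1.1875)×0.5 = 5.25 in² (U = 1.0, A_e = A_n). φR_n = 0.75 × 65 × 5.25 = 255.9 kips.
Governing: min(593.8, 658.1, 365.9, 255.9) = 255.9 kips → net-section rupture.

255.9 kips (net-section rupture governs)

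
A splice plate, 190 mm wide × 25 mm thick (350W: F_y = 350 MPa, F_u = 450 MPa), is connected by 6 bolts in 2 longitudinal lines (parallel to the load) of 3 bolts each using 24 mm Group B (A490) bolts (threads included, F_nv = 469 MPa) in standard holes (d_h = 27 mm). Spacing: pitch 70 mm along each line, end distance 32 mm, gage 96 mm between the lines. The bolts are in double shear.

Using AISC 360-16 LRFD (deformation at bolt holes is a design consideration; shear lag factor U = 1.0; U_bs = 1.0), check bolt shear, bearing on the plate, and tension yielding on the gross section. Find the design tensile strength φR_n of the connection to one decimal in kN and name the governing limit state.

1496.3 kN (gross-section yield governs)

Bolt shear: A_b = π(24)²/4 = 452.39 mm². φR_n = 0.75 × 469 × 452.39 × 6 × 2 = 1909.5 kN.
Bearing (25 mm plate, F_u = 450 MPa): end bolts L_c = 32 − 27/2 = 18.5, R_n = min(1.2×18.5×25×450, 2.4×24×25×450) = 249.75 kN/bolt; interior L_c = 70 − 27 = 43, R_n = 580.5 kN/bolt. φR_n = 0.75 × (2×249.75 + 4×580.5) = 2116.1 kN.
Tension yield (gross): A_g = 190×25 = 4750 mm². φR_n = 0.90 × 350 × 4750 = 1496.3 kN.
Governing: min(1909.5, 2116.1, 1496.3) = 1496.3 kN → gross-section yield.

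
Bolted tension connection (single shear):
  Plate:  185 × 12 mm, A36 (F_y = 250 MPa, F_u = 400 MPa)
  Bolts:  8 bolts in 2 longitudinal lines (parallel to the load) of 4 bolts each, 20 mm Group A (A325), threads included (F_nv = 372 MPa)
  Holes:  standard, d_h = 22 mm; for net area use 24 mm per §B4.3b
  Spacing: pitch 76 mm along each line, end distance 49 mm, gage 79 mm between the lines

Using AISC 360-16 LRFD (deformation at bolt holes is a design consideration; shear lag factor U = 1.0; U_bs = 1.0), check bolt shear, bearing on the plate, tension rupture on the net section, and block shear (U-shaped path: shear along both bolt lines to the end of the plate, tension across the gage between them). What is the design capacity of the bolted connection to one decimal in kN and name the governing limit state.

Bolt shear: A_b = π(20)²/4 = 314.16 mm². φR_n = 0.75 × 372 × 314.16 × 8 × 1 = 701.2 kN.
Bearing (12 mm plate, F_u = 400 MPa): end bolts L_c = 49 − 22/2 = 38, R_n = min(1.2×38×12×400, 2.4×20×12×400) = 218.88 kN/bolt; interior L_c = 76 − 22 = 54, R_n = 230.4 kN/bolt. φR_n = 0.75 × (2×218.88 + 6×230.4) = 1365.1 kN.
Tension rupture (net): A_n = (185 − 2×24)×12 = 1644 mm² (U = 1.0, A_e = A_n). φR_n = 0.75 × 400 × 1644 = 493.2 kN.
Block shear: shear path 2×[49+3×76] = 2×277 mm, A_gv = 6648, A_nv = 2×(277 − 3.5×24)×12 = 4632 mm²; tension across gage: (79 − 1×24)×12 = 660 mm². R_n = min(0.6×400×4632, 0.6×250×6648) + 1.0×400×660 = min(1111.7, 997.2) + 264 = 1261.2 kN. φR_n = 0.75 × 1261.2 = 945.9 kN.
Governing: min(701.2, 1365.1, 493.2, 945.9) = 493.2 kN → net-section rupture.

493.2 kN (net-section rupture governs)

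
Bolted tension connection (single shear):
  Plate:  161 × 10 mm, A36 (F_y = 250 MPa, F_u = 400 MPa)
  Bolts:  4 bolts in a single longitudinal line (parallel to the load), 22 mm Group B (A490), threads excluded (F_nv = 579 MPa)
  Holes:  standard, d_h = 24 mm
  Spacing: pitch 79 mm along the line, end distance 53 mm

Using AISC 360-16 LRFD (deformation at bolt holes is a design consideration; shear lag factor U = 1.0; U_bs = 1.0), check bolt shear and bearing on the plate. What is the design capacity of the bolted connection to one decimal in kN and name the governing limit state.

Bolt shear: A_b = π(22)²/4 = 380.13 mm². φR_n = 0.75 × 579 × 380.13 × 4 × 1 = 660.3 kN.
Bearing (10 mm plate, F_u = 400 MPa): end bolts L_c = 53 − 24/2 = 41, R_n = min(1.2×41×10×400, 2.4×22×10×400) = 196.8 kN/bolt; interior L_c = 79 − 24 = 55, R_n = 211.2 kN/bolt. φR_n = 0.75 × (1×196.8 + 3×211.2) = 622.8 kN.
Governing: min(660.3, 622.8) = 622.8 kN → bearing.

622.8 kN (bearing governs)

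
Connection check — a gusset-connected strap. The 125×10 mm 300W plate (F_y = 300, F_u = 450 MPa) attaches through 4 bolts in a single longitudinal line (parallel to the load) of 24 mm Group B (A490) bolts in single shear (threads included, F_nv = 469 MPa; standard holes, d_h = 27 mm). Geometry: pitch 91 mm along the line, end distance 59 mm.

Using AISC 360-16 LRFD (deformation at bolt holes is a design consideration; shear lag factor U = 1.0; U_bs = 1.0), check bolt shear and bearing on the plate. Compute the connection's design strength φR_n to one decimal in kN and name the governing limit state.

636.5 kN (bolt shear governs)

Bolt shear: A_b = π(24)²/4 = 452.39 mm². φR_n = 0.75 × 469 × 452.39 × 4 × 1 = 636.5 kN.
Bearing (10 mm plate, F_u = 450 MPa): end bolts L_c = 59 − 27/2 = 45.5, R_n = min(1.2×45.5×10×450, 2.4×24×10×450) = 245.7 kN/bolt; interior L_c = 91 − 27 = 64, R_n = 259.2 kN/bolt. φR_n = 0.75 × (1×245.7 + 3×259.2) = 767.5 kN.
Governing: min(636.5, 767.5) = 636.5 kN → bolt shear.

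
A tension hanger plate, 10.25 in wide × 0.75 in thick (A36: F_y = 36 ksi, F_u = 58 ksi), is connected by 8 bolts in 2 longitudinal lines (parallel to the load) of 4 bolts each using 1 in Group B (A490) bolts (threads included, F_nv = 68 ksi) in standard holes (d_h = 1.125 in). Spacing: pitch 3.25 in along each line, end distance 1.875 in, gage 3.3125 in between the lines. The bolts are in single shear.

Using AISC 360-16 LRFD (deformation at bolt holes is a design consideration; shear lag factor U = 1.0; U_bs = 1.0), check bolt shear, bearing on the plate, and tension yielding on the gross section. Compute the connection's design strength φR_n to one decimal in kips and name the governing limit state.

Bolt shear: A_b = π(1)²/4 = 0.7854 in². φR_n = 0.75 × 68 × 0.7854 × 8 × 1 = 320.4 kips.
Bearing (0.75 in plate, F_u = 58 ksi): end bolts L_c = 1.875 − 1.125/2 = 1.3125, R_n = min(1.2×1.3125×0.75×58, 2.4×1×0.75×58) = 68.513 kips/bolt; interior L_c = 3.25 − 1.125 = 2.125, R_n = 104.4 kips/bolt. φR_n = 0.75 × (2×68.513 + 6×104.4) = 572.6 kips.
Tension yield (gross): A_g = 10.25×0.75 = 7.6875 in². φR_n = 0.90 × 36 × 7.6875 = 249.1 kips.
Governing: min(320.4, 572.6, 249.1) = 249.1 kips → gross-section yield.

249.1 kips (gross-section yield governs)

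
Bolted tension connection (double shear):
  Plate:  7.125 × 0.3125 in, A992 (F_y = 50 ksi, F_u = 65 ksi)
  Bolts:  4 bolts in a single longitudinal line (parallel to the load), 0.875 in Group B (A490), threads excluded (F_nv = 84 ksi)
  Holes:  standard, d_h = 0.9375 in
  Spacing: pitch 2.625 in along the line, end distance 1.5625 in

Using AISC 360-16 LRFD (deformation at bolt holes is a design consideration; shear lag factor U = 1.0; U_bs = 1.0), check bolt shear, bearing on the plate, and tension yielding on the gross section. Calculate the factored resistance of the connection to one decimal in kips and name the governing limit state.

Bolt shear: A_b = π(0.875)²/4 = 0.60132 in². φR_n = 0.75 × 84 × 0.60132 × 4 × 2 = 303.1 kips.
Bearing (0.3125 in plate, F_u = 65 ksi): end bolts L_c = 1.5625 − 0.9375/2 = 1.09375, R_n = min(1.2×1.09375×0.3125×65, 2.4×0.875×0.3125×65) = 26.66 kips/bolt; interior L_c = 2.625 − 0.9375 = 1.6875, R_n = 41.133 kips/bolt. φR_n = 0.75 × (1×26.66 + 3×41.133) = 112.5 kips.
Tension yield (gross): A_g = 7.125×0.3125 = 2.2266 in². φR_n = 0.90 × 50 × 2.2266 = 100.2 kips.
Governing: min(303.1, 112.5, 100.2) = 100.2 kips → gross-section yield.

100.2 kips (gross-section yield governs)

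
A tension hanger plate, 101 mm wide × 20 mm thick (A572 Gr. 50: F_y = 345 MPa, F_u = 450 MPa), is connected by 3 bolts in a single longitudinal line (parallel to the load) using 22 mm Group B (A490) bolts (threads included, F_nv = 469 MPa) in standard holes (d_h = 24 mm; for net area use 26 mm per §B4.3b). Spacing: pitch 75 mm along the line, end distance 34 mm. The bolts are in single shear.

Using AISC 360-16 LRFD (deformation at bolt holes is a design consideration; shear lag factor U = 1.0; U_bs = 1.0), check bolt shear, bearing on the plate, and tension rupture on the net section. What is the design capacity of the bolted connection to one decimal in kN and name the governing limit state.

Bolt shear: A_b = π(22)²/4 = 380.13 mm². φR_n = 0.75 × 469 × 380.13 × 3 × 1 = 401.1 kN.
Bearing (20 mm plate, F_u = 450 MPa): end bolts L_c = 34 − 24/2 = 22, R_n = min(1.2×22×20×450, 2.4×22×20×450) = 237.6 kN/bolt; interior L_c = 75 − 24 = 51, R_n = 475.2 kN/bolt. φR_n = 0.75 × (1×237.6 + 2×475.2) = 891.0 kN.
Tension rupture (net): A_n = (101 − 1×26)×20 = 1500 mm² (U = 1.0, A_e = A_n). φR_n = 0.75 × 450 × 1500 = 506.3 kN.
Governing: min(401.1, 891.0, 506.3) = 401.1 kN → bolt shear.

401.1 kN (bolt shear governs)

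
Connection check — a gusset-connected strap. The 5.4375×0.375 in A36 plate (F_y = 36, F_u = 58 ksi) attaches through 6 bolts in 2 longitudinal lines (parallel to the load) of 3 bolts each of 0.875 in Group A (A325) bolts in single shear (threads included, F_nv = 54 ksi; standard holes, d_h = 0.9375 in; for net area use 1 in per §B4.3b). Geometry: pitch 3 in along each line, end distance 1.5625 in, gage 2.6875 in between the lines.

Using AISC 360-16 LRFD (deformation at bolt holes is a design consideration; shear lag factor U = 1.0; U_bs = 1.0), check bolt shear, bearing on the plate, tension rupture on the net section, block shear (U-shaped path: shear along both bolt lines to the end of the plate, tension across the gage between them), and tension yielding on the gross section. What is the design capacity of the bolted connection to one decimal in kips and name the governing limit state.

Bolt shear: A_b = π(0.875)²/4 = 0.60132 in². φR_n = 0.75 × 54 × 0.60132 × 6 × 1 = 146.1 kips.
Bearing (0.375 in plate, F_u = 58 ksi): end bolts L_c = 1.5625 − 0.9375/2 = 1.09375, R_n = min(1.2×1.09375×0.375×58, 2.4×0.875×0.375×58) = 28.547 kips/bolt; interior L_c = 3 − 0.9375 = 2.0625, R_n = 45.675 kips/bolt. φR_n = 0.75 × (2×28.547 + 4×45.675) = 179.8 kips.
Tension rupture (net): A_n = (5.4375 − 2×1)×0.375 = 1.2891 in² (U = 1.0, A_e = A_n). φR_n = 0.75 × 58 × 1.2891 = 56.1 kips.
Block shear: shear path 2×[1.5625+2×3] = 2×7.5625 in, A_gv = 5.6719, A_nv = 2×(7.5625 − 2.5×1)×0.375 = 3.7969 in²; tension across gage: (2.6875 − 1×1)×0.375 = 0.63281 in². R_n = min(0.6×58×3.7969, 0.6×36×5.6719) + 1.0×58×0.63281 = min(132.13, 122.51) + 36.703 = 159.21 kips. φR_n = 0.75 × 159.21 = 119.4 kips.
Tension yield (gross): A_g = 5.4375×0.375 = 2.0391 in². φR_n = 0.90 × 36 × 2.0391 = 66.1 kips.
Governing: min(146.1, 179.8, 56.1, 119.4, 66.1) = 56.1 kips → net-section rupture.

56.1 kips (net-section rupture governs)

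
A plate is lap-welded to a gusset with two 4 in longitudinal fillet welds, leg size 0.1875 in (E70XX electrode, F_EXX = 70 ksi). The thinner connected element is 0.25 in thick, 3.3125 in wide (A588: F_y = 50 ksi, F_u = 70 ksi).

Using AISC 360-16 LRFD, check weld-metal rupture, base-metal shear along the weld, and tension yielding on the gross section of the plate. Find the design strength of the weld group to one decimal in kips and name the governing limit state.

Weld metal: throat = 0.707×0.1875 = 0.13256 in, L = 2×4 = 8 in. φR_n = 0.75 × 0.6 × 70 × 0.13256 × 8 = 33.4 kips.
Base metal shear (0.25 in plate): yield φR_n = 1.0×0.6×50×0.25×8 = 60.0 kips; rupture φR_n = 0.75×0.6×70×0.25×8 = 63.0 kips; take 60.0 kips (yield).
Tension yield (gross): A_g = 3.3125×0.25 = 0.82813 in². φR_n = 0.90 × 50 × 0.82813 = 37.3 kips.
Governing: min(33.4, 60.0, 37.3) = 33.4 kips → weld metal.

33.4 kips (weld metal governs)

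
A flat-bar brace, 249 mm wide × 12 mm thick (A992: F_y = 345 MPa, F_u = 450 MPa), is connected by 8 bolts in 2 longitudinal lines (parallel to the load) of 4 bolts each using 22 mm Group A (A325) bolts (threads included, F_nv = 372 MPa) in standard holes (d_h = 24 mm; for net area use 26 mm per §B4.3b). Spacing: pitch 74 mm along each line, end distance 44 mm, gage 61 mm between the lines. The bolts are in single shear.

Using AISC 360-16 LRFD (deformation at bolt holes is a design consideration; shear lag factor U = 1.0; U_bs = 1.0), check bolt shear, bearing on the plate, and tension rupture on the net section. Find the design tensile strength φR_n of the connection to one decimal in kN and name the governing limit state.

Bolt shear: A_b = π(22)²/4 = 380.13 mm². φR_n = 0.75 × 372 × 380.13 × 8 × 1 = 848.5 kN.
Bearing (12 mm plate, F_u = 450 MPa): end bolts L_c = 44 − 24/2 = 32, R_n = min(1.2×32×12×450, 2.4×22×12×450) = 207.36 kN/bolt; interior L_c = 74 − 24 = 50, R_n = 285.12 kN/bolt. φR_n = 0.75 × (2×207.36 + 6×285.12) = 1594.1 kN.
Tension rupture (net): A_n = (249 − 2×26)×12 = 2364 mm² (U = 1.0, A_e = A_n). φR_n = 0.75 × 450 × 2364 = 797.9 kN.
Governing: min(848.5, 1594.1, 797.9) = 797.9 kN → net-section rupture.

797.9 kN (net-section rupture governs)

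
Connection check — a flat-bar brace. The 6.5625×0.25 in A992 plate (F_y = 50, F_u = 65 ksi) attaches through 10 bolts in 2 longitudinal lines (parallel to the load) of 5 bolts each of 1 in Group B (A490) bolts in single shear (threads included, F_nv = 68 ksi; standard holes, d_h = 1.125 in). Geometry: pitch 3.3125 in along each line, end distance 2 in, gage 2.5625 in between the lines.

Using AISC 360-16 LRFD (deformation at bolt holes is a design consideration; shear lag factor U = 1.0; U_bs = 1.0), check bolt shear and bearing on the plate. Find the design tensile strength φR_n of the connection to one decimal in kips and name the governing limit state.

Bolt shear: A_b = π(1)²/4 = 0.7854 in². φR_n = 0.75 × 68 × 0.7854 × 10 × 1 = 400.6 kips.
Bearing (0.25 in plate, F_u = 65 ksi): end bolts L_c = 2 − 1.125/2 = 1.4375, R_n = min(1.2×1.4375×0.25×65, 2.4×1×0.25×65) = 28.031 kips/bolt; interior L_c = 3.3125 − 1.125 = 2.1875, R_n = 39 kips/bolt. φR_n = 0.75 × (2×28.031 + 8×39) = 276.0 kips.
Governing: min(400.6, 276.0) = 276.0 kips → bearing.

276.0 kips (bearing governs)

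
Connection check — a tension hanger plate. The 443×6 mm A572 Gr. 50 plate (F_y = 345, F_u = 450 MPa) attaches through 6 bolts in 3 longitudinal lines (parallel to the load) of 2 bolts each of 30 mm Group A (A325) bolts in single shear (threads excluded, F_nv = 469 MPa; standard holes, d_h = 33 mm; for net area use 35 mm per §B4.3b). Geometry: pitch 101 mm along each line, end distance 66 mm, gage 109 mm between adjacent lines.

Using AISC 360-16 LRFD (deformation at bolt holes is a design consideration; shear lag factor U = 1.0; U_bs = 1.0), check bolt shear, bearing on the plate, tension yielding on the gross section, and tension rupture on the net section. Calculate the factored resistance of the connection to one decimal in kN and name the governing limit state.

684.5 kN (net-section rupture governs)

Bolt shear: A_b = π(30)²/4 = 706.86 mm². φR_n = 0.75 × 469 × 706.86 × 6 × 1 = 1491.8 kN.
Bearing (6 mm plate, F_u = 450 MPa): end bolts L_c = 66 − 33/2 = 49.5, R_n = min(1.2×49.5×6×450, 2.4×30×6×450) = 160.38 kN/bolt; interior L_c = 101 − 33 = 68, R_n = 194.4 kN/bolt. φR_n = 0.75 × (3×160.38 + 3×194.4) = 798.3 kN.
Tension yield (gross): A_g = 443×6 = 2658 mm². φR_n = 0.90 × 345 × 2658 = 825.3 kN.
Tension rupture (net): A_n = (443 − 3×35)×6 = 2028 mm² (U = 1.0, A_e = A_n). φR_n = 0.75 × 450 × 2028 = 684.5 kN.
Governing: min(1491.8, 798.3, 825.3, 684.5) = 684.5 kN → net-section rupture.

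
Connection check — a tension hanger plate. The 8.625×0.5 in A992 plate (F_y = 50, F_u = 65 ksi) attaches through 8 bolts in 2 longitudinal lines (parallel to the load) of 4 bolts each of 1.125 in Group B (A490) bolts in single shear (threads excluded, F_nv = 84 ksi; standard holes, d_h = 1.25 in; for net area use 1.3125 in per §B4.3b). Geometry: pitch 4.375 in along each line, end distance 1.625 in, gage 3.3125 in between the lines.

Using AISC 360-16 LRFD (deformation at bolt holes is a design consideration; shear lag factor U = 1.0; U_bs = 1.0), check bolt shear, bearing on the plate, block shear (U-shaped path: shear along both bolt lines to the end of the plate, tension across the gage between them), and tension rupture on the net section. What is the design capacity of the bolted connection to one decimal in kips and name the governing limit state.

Bolt shear: A_b = π(1.125)²/4 = 0.99402 in². φR_n = 0.75 × 84 × 0.99402 × 8 × 1 = 501.0 kips.
Bearing (0.5 in plate, F_u = 65 ksi): end bolts L_c = 1.625 − 1.25/2 = 1, R_n = min(1.2×1×0.5×65, 2.4×1.125×0.5×65) = 39 kips/bolt; interior L_c = 4.375 − 1.25 = 3.125, R_n = 87.75 kips/bolt. φR_n = 0.75 × (2×39 + 6×87.75) = 453.4 kips.
Block shear: shear path 2×[1.625+3×4.375] = 2×14.75 in, A_gv = 14.75, A_nv = 2×(14.75 − 3.5×1.3125)×0.5 = 10.156 in²; tension across gage: (3.3125 − 1×1.3125)×0.5 = 1 in². R_n = min(0.6×65×10.156, 0.6×50×14.75) + 1.0×65×1 = min(396.08, 442.5) + 65 = 461.08 kips. φR_n = 0.75 × 461.08 = 345.8 kips.
Tension rupture (net): A_n = (8.625 − 2×1.3125)×0.5 = 3 in² (U = 1.0, A_e = A_n). φR_n = 0.75 × 65 × 3 = 146.3 kips.
Governing: min(501.0, 453.4, 345.8, 146.3) = 146.3 kips → net-section rupture.

146.3 kips (net-section rupture governs)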